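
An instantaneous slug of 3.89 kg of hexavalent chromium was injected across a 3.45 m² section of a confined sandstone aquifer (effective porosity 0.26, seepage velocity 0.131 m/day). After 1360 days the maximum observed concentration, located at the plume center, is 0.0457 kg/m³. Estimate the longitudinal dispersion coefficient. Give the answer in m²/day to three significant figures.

At the plume center C_max = M/(n_e·A·√(4πDt)), so D = M²/(4πt·(n_e·A·C_max)²).
n_e·A·C_max = 0.26 × 3.45 × 0.0457 = 0.04099 kg/m.
D = 3.89²/(4π × 1360 × 0.04099²) = 0.527 m²/day.

0.527 m²/day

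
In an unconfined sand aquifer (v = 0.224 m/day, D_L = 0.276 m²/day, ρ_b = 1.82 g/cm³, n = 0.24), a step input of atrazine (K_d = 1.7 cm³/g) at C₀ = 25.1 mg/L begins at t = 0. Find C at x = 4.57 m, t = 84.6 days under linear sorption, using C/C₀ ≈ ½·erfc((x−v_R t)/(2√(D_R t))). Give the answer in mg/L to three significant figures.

1.01 mg/L

Retardation factor R = 1 + ρ_b·K_d/n = 1 + 1.82 × 1.7/0.24 = 13.89.
Sorption retards both mechanisms: v_R = v/R = 0.01613 m/day, D_R = D/R = 0.01987 m²/day.
v_R·t = 0.01613 × 84.6 = 1.364598 m; 2√(D_R t) = 2.593 m; argument = (4.57 − 1.364598)/2.593 = 1.236.
C = C₀ × ½·erfc(1.236) = 25.1 × 0.04023 = 1.01 mg/L.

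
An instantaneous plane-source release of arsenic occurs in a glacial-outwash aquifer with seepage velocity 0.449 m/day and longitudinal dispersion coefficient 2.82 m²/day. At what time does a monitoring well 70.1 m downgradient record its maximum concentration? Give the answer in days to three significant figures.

For the 1D instantaneous-source solution, setting ∂C/∂t = 0 at fixed x gives v²t² + 2Dt − x² = 0, so t = (√(D² + v²x²) − D)/v².
√(D² + v²x²) = √(2.82² + 0.449² × 70.1²) = 31.60; v² = 0.201601.
t = (31.60 − 2.82)/0.201601 = 143 days (vs. the pure-advection estimate x/v = 156 d).

143 days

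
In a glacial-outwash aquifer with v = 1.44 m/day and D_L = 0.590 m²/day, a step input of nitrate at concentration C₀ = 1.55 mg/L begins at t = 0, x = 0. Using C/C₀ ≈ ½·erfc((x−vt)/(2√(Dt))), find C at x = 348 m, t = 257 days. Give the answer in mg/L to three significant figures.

1.39 mg/L

For a continuous step input, C/C₀ ≈ ½·erfc((x−vt)/(2√(Dt))).
vt = 1.44 × 257 = 370.08 m and 2√(Dt) = 2√(0.590 × 257) = 24.63 m.
Argument (x−vt)/(2√(Dt)) = (348 − 370.08)/24.63 = -0.8965; ½·erfc(-0.8965) = 0.8976.
C = 1.55 × 0.8976 = 1.39 mg/L.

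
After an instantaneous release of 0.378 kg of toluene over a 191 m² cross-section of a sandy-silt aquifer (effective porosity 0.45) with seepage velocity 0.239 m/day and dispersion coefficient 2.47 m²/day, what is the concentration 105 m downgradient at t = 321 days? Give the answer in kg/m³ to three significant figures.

3.42e-05 kg/m³

For an instantaneous plane source, C(x,t) = M/(n_e·A·√(4πDt)) · exp(−(x−vt)²/(4Dt)), with n_e·A the pore (flow) area.
Plume center vt = 0.239 × 321 = 76.719 m, so the well at 105 m is 28.281 m downgradient of the peak.
√(4πDt) = 99.82 m, giving peak height M/(n_e·A·√(4πDt)) = 0.378/(0.45 × 191 × 99.82) = 4.406e-05 kg/m³.
(x−vt)²/(4Dt) = (28.281)²/(4 × 2.47 × 321) = 0.2522; exp(−0.2522) = 0.7771.
C = 4.406e-05 × 0.7771 = 3.42e-05 kg/m³.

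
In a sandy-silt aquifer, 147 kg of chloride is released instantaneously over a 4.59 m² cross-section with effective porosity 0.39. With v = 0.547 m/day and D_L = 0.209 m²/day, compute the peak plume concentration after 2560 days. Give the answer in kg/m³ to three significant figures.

1.00 kg/m³

The peak of an instantaneous 1D plume sits at x = vt; there the Gaussian factor is 1 and C_max = M/(n_e·A·√(4πDt)), where n_e·A is the pore area the mass is dissolved in.
√(4πDt) = √(4π × 0.209 × 2560) = 82.00 m, so C_max = 147/(0.39 × 4.59 × 82.00) = 1.00 kg/m³.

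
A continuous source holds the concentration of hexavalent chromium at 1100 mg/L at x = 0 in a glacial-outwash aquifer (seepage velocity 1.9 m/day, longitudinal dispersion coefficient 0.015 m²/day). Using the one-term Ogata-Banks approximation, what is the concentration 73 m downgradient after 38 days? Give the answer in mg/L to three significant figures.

For a continuous step input, C/C₀ ≈ ½·erfc((x−vt)/(2√(Dt))).
vt = 1.9 × 38 = 72.2 m and 2√(Dt) = 2√(0.015 × 38) = 1.510 m.
Argument (x−vt)/(2√(Dt)) = (73 − 72.2)/1.510 = 0.5298; ½·erfc(0.5298) = 0.2269.
C = 1100 × 0.2269 = 250 mg/L.

250 mg/L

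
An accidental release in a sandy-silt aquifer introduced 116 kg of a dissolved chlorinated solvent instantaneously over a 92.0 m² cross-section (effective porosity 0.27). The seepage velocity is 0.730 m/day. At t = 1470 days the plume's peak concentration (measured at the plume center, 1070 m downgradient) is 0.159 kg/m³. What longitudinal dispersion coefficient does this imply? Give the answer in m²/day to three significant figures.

0.0467 m²/day

At the plume center C_max = M/(n_e·A·√(4πDt)), so D = M²/(4πt·(n_e·A·C_max)²).
n_e·A·C_max = 0.27 × 92.0 × 0.159 = 3.950 kg/m.
D = 116²/(4π × 1470 × 3.950²) = 0.0467 m²/day.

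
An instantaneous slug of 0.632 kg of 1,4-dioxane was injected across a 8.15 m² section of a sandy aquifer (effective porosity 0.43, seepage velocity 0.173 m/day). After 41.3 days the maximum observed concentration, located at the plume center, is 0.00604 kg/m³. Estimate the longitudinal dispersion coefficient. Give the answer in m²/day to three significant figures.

At the plume center C_max = M/(n_e·A·√(4πDt)), so D = M²/(4πt·(n_e·A·C_max)²).
n_e·A·C_max = 0.43 × 8.15 × 0.00604 = 0.02117 kg/m.
D = 0.632²/(4π × 41.3 × 0.02117²) = 1.72 m²/day.

1.72 m²/day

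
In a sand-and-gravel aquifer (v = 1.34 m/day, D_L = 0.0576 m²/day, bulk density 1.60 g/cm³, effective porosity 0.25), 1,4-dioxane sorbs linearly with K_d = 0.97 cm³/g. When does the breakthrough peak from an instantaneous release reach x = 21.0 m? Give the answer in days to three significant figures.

113 days

Retardation factor R = 1 + ρ_b·K_d/n = 1 + 1.60 × 0.97/0.25 = 7.208.
Sorption retards both mechanisms: v_R = v/R = 0.1859 m/day, D_R = D/R = 0.007991 m²/day.
Peak time from v_R²t² + 2D_R t − x² = 0: t = (√(D_R² + v_R²x²) − D_R)/v_R².
√(D_R² + v_R²x²) = √(0.007991² + 0.1859² × 21.0²) = 3.904; v_R² = 0.03456.
t = (3.904 − 0.007991)/0.03456 = 113 days.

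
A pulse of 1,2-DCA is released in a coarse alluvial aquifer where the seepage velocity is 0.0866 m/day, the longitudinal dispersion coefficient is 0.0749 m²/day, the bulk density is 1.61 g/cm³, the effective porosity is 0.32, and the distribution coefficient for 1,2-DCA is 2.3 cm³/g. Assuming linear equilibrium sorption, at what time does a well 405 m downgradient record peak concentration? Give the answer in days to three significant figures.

58700 days

Retardation factor R = 1 + ρ_b·K_d/n = 1 + 1.61 × 2.3/0.32 = 12.57.
Sorption retards both mechanisms: v_R = v/R = 0.006889 m/day, D_R = D/R = 0.005959 m²/day.
Peak time from v_R²t² + 2D_R t − x² = 0: t = (√(D_R² + v_R²x²) − D_R)/v_R².
√(D_R² + v_R²x²) = √(0.005959² + 0.006889² × 405²) = 2.790; v_R² = 4.746e-05.
t = (2.790 − 0.005959)/4.746e-05 = 58700 days.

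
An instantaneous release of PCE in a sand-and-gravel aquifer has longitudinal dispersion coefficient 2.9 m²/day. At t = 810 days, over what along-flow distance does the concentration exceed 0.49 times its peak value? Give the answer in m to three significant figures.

164 m

The plume is Gaussian with σ = √(2Dt) = √(2 × 2.9 × 810) = 68.54 m.
C/C_peak = exp(−Δx²/(2σ²)) = 0.49 ⇒ Δx = σ·√(−2 ln 0.49) = 68.54 × 1.194 = 81.84 m.
Width = 2Δx = 164 m.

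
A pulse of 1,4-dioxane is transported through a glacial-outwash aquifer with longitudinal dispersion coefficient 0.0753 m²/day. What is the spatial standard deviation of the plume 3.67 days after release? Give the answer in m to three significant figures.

0.743 m

Dispersive spreading gives a Gaussian with σ² = 2Dt; advection only shifts the center.
σ = √(2 × 0.0753 × 3.67) = 0.743 m.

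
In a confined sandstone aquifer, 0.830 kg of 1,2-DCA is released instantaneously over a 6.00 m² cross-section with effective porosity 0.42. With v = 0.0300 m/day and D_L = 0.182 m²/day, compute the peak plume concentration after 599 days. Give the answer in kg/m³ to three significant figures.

The peak of an instantaneous 1D plume sits at x = vt; there the Gaussian factor is 1 and C_max = M/(n_e·A·√(4πDt)), where n_e·A is the pore area the mass is dissolved in.
√(4πDt) = √(4π × 0.182 × 599) = 37.01 m, so C_max = 0.830/(0.42 × 6.00 × 37.01) = 0.00890 kg/m³.

0.00890 kg/m³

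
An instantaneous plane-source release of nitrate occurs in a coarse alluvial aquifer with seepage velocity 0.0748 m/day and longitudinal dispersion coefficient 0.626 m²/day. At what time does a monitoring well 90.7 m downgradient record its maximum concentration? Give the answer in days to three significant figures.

For the 1D instantaneous-source solution, setting ∂C/∂t = 0 at fixed x gives v²t² + 2Dt − x² = 0, so t = (√(D² + v²x²) − D)/v².
√(D² + v²x²) = √(0.626² + 0.0748² × 90.7²) = 6.813; v² = 0.00559504.
t = (6.813 − 0.626)/0.00559504 = 1110 days (vs. the pure-advection estimate x/v = 1210 d).

1110 days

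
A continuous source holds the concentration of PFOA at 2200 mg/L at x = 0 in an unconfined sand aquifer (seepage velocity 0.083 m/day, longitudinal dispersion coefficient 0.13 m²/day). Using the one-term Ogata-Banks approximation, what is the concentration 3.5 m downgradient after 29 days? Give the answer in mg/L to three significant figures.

For a continuous step input, C/C₀ ≈ ½·erfc((x−vt)/(2√(Dt))).
vt = 0.083 × 29 = 2.407 m and 2√(Dt) = 2√(0.13 × 29) = 3.883 m.
Argument (x−vt)/(2√(Dt)) = (3.5 − 2.407)/3.883 = 0.2815; ½·erfc(0.2815) = 0.3453.
C = 2200 × 0.3453 = 760 mg/L.

760 mg/L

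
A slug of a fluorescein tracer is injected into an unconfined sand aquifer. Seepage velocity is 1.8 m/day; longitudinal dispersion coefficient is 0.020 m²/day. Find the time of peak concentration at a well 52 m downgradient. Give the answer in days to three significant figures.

For the 1D instantaneous-source solution, setting ∂C/∂t = 0 at fixed x gives v²t² + 2Dt − x² = 0, so t = (√(D² + v²x²) − D)/v².
√(D² + v²x²) = √(0.020² + 1.8² × 52²) = 93.60; v² = 3.24.
t = (93.60 − 0.020)/3.24 = 28.9 days (vs. the pure-advection estimate x/v = 28.9 d).

28.9 days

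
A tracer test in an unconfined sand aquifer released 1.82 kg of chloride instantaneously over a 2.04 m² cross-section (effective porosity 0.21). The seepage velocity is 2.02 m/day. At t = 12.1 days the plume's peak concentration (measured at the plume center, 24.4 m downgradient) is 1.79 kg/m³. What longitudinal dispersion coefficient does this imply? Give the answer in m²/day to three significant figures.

At the plume center C_max = M/(n_e·A·√(4πDt)), so D = M²/(4πt·(n_e·A·C_max)²).
n_e·A·C_max = 0.21 × 2.04 × 1.79 = 0.7668 kg/m.
D = 1.82²/(4π × 12.1 × 0.7668²) = 0.0370 m²/day.

0.0370 m²/day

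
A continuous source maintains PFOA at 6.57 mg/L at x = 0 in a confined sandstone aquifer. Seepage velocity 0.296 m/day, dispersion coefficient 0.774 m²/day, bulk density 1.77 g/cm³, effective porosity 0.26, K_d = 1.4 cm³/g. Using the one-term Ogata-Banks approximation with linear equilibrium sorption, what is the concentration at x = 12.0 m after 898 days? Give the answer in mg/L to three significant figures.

Retardation factor R = 1 + ρ_b·K_d/n = 1 + 1.77 × 1.4/0.26 = 10.53.
Sorption retards both mechanisms: v_R = v/R = 0.02811 m/day, D_R = D/R = 0.07350 m²/day.
v_R·t = 0.02811 × 898 = 25.24278 m; 2√(D_R t) = 16.25 m; argument = (12.0 − 25.24278)/16.25 = -0.8149.
C = C₀ × ½·erfc(-0.8149) = 6.57 × 0.8754 = 5.75 mg/L.

5.75 mg/L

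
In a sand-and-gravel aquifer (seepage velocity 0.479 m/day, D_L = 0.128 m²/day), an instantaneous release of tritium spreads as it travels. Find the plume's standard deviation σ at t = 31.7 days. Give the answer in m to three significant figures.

2.85 m

Dispersive spreading gives a Gaussian with σ² = 2Dt; advection only shifts the center.
σ = √(2 × 0.128 × 31.7) = 2.85 m.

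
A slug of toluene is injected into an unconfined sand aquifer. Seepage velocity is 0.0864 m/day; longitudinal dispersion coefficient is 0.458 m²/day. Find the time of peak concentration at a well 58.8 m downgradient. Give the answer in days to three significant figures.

For the 1D instantaneous-source solution, setting ∂C/∂t = 0 at fixed x gives v²t² + 2Dt − x² = 0, so t = (√(D² + v²x²) − D)/v².
√(D² + v²x²) = √(0.458² + 0.0864² × 58.8²) = 5.101; v² = 0.00746496.
t = (5.101 − 0.458)/0.00746496 = 622 days (vs. the pure-advection estimate x/v = 681 d).

622 days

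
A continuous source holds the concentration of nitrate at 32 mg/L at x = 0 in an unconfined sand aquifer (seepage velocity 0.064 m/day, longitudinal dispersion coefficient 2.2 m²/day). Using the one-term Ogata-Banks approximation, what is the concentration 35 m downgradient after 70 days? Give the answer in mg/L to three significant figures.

1.31 mg/L

For a continuous step input, C/C₀ ≈ ½·erfc((x−vt)/(2√(Dt))).
vt = 0.064 × 70 = 4.48 m and 2√(Dt) = 2√(2.2 × 70) = 24.82 m.
Argument (x−vt)/(2√(Dt)) = (35 − 4.48)/24.82 = 1.230; ½·erfc(1.230) = 0.04097.
C = 32 × 0.04097 = 1.31 mg/L.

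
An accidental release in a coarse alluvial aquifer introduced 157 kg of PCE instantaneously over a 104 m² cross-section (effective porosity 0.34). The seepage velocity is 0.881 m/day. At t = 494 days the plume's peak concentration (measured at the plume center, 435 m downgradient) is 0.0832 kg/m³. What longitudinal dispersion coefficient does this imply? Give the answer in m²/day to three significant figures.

0.459 m²/day

At the plume center C_max = M/(n_e·A·√(4πDt)), so D = M²/(4πt·(n_e·A·C_max)²).
n_e·A·C_max = 0.34 × 104 × 0.0832 = 2.942 kg/m.
D = 157²/(4π × 494 × 2.942²) = 0.459 m²/day.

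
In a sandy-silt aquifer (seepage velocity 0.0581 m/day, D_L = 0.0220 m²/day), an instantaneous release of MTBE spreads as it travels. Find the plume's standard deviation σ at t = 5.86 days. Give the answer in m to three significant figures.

0.508 m

Dispersive spreading gives a Gaussian with σ² = 2Dt; advection only shifts the center.
σ = √(2 × 0.0220 × 5.86) = 0.508 m.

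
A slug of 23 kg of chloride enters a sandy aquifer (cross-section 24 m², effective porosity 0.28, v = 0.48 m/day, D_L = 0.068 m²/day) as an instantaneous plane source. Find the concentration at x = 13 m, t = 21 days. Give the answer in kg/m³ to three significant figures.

0.182 kg/m³

For an instantaneous plane source, C(x,t) = M/(n_e·A·√(4πDt)) · exp(−(x−vt)²/(4Dt)), with n_e·A the pore (flow) area.
Plume center vt = 0.48 × 21 = 10.08 m, so the well at 13 m is 2.92 m downgradient of the peak.
√(4πDt) = 4.236 m, giving peak height M/(n_e·A·√(4πDt)) = 23/(0.28 × 24 × 4.236) = 0.8080 kg/m³.
(x−vt)²/(4Dt) = (2.92)²/(4 × 0.068 × 21) = 1.493; exp(−1.493) = 0.2247.
C = 0.8080 × 0.2247 = 0.182 kg/m³.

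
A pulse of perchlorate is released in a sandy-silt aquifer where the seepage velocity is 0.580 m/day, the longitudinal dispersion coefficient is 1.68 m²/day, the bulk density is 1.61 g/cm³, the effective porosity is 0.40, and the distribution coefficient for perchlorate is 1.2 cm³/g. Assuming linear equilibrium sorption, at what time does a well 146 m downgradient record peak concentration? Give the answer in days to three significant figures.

Retardation factor R = 1 + ρ_b·K_d/n = 1 + 1.61 × 1.2/0.40 = 5.830.
Sorption retards both mechanisms: v_R = v/R = 0.09949 m/day, D_R = D/R = 0.2882 m²/day.
Peak time from v_R²t² + 2D_R t − x² = 0: t = (√(D_R² + v_R²x²) − D_R)/v_R².
√(D_R² + v_R²x²) = √(0.2882² + 0.09949² × 146²) = 14.53; v_R² = 0.009898.
t = (14.53 − 0.2882)/0.009898 = 1440 days.

1440 days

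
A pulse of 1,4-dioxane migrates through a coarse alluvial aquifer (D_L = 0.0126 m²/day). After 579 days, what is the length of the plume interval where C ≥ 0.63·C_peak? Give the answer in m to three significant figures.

7.34 m

The plume is Gaussian with σ = √(2Dt) = √(2 × 0.0126 × 579) = 3.820 m.
C/C_peak = exp(−Δx²/(2σ²)) = 0.63 ⇒ Δx = σ·√(−2 ln 0.63) = 3.820 × 0.9613 = 3.672 m.
Width = 2Δx = 7.34 m.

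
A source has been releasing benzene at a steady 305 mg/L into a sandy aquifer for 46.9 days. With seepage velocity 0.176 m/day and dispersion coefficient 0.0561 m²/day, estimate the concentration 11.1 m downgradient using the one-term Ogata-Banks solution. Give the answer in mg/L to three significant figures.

32.8 mg/L

For a continuous step input, C/C₀ ≈ ½·erfc((x−vt)/(2√(Dt))).
vt = 0.176 × 46.9 = 8.2544 m and 2√(Dt) = 2√(0.0561 × 46.9) = 3.244 m.
Argument (x−vt)/(2√(Dt)) = (11.1 − 8.2544)/3.244 = 0.8772; ½·erfc(0.8772) = 0.1074.
C = 305 × 0.1074 = 32.8 mg/L.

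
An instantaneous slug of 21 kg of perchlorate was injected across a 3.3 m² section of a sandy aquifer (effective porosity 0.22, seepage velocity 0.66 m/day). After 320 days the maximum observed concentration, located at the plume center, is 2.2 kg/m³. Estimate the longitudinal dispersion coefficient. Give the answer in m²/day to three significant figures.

At the plume center C_max = M/(n_e·A·√(4πDt)), so D = M²/(4πt·(n_e·A·C_max)²).
n_e·A·C_max = 0.22 × 3.3 × 2.2 = 1.597 kg/m.
D = 21²/(4π × 320 × 1.597²) = 0.0430 m²/day.

0.0430 m²/day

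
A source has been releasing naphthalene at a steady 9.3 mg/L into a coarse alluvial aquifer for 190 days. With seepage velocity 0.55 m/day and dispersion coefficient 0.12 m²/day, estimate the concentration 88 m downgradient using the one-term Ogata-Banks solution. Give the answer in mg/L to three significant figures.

For a continuous step input, C/C₀ ≈ ½·erfc((x−vt)/(2√(Dt))).
vt = 0.55 × 190 = 104.5 m and 2√(Dt) = 2√(0.12 × 190) = 9.550 m.
Argument (x−vt)/(2√(Dt)) = (88 − 104.5)/9.550 = -1.728; ½·erfc(-1.728) = 0.9927.
C = 9.3 × 0.9927 = 9.23 mg/L.

9.23 mg/L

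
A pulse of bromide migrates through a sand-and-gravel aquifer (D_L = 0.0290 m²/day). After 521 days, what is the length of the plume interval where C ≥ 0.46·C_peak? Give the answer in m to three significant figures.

13.7 m

The plume is Gaussian with σ = √(2Dt) = √(2 × 0.0290 × 521) = 5.497 m.
C/C_peak = exp(−Δx²/(2σ²)) = 0.46 ⇒ Δx = σ·√(−2 ln 0.46) = 5.497 × 1.246 = 6.849 m.
Width = 2Δx = 13.7 m.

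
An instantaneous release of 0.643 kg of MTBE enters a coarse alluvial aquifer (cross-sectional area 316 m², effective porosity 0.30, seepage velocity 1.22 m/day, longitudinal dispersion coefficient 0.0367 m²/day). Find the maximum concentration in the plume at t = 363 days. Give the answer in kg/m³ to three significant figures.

0.000524 kg/m³

The peak of an instantaneous 1D plume sits at x = vt; there the Gaussian factor is 1 and C_max = M/(n_e·A·√(4πDt)), where n_e·A is the pore area the mass is dissolved in.
√(4πDt) = √(4π × 0.0367 × 363) = 12.94 m, so C_max = 0.643/(0.30 × 316 × 12.94) = 0.000524 kg/m³.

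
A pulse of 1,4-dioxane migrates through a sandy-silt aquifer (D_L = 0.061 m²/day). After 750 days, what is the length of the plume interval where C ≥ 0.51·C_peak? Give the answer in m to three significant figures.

The plume is Gaussian with σ = √(2Dt) = √(2 × 0.061 × 750) = 9.566 m.
C/C_peak = exp(−Δx²/(2σ²)) = 0.51 ⇒ Δx = σ·√(−2 ln 0.51) = 9.566 × 1.160 = 11.10 m.
Width = 2Δx = 22.2 m.

22.2 m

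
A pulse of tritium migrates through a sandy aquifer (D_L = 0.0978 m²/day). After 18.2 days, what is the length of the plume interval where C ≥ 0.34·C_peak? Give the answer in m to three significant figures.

5.54 m

The plume is Gaussian with σ = √(2Dt) = √(2 × 0.0978 × 18.2) = 1.887 m.
C/C_peak = exp(−Δx²/(2σ²)) = 0.34 ⇒ Δx = σ·√(−2 ln 0.34) = 1.887 × 1.469 = 2.772 m.
Width = 2Δx = 5.54 m.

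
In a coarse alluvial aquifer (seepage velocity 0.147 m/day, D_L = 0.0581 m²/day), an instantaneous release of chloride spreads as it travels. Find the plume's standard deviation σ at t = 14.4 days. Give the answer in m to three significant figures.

Dispersive spreading gives a Gaussian with σ² = 2Dt; advection only shifts the center.
σ = √(2 × 0.0581 × 14.4) = 1.29 m.

1.29 m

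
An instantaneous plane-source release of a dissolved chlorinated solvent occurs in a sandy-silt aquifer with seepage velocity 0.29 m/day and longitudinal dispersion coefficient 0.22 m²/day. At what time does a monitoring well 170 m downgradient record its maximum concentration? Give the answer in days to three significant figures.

For the 1D instantaneous-source solution, setting ∂C/∂t = 0 at fixed x gives v²t² + 2Dt − x² = 0, so t = (√(D² + v²x²) − D)/v².
√(D² + v²x²) = √(0.22² + 0.29² × 170²) = 49.30; v² = 0.0841.
t = (49.30 − 0.22)/0.0841 = 584 days (vs. the pure-advection estimate x/v = 586 d).

584 days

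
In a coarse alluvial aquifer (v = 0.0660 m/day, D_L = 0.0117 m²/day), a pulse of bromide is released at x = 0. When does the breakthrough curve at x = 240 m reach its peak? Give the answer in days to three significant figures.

For the 1D instantaneous-source solution, setting ∂C/∂t = 0 at fixed x gives v²t² + 2Dt − x² = 0, so t = (√(D² + v²x²) − D)/v².
√(D² + v²x²) = √(0.0117² + 0.0660² × 240²) = 15.84; v² = 0.004356.
t = (15.84 − 0.0117)/0.004356 = 3630 days (vs. the pure-advection estimate x/v = 3640 d).

3630 days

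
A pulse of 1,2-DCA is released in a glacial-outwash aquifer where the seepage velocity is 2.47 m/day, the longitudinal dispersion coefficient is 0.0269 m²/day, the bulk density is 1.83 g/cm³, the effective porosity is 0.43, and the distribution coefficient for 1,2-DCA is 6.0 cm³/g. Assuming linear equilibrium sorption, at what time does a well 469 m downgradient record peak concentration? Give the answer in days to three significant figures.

Retardation factor R = 1 + ρ_b·K_d/n = 1 + 1.83 × 6.0/0.43 = 26.53.
Sorption retards both mechanisms: v_R = v/R = 0.09310 m/day, D_R = D/R = 0.001014 m²/day.
Peak time from v_R²t² + 2D_R t − x² = 0: t = (√(D_R² + v_R²x²) − D_R)/v_R².
√(D_R² + v_R²x²) = √(0.001014² + 0.09310² × 469²) = 43.66; v_R² = 0.008668.
t = (43.66 − 0.001014)/0.008668 = 5040 days.

5040 days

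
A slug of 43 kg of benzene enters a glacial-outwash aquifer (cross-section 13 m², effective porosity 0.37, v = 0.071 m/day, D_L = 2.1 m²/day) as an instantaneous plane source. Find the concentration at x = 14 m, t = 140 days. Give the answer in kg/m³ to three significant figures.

For an instantaneous plane source, C(x,t) = M/(n_e·A·√(4πDt)) · exp(−(x−vt)²/(4Dt)), with n_e·A the pore (flow) area.
Plume center vt = 0.071 × 140 = 9.94 m, so the well at 14 m is 4.06 m downgradient of the peak.
√(4πDt) = 60.78 m, giving peak height M/(n_e·A·√(4πDt)) = 43/(0.37 × 13 × 60.78) = 0.1471 kg/m³.
(x−vt)²/(4Dt) = (4.06)²/(4 × 2.1 × 140) = 0.01402; exp(−0.01402) = 0.9861.
C = 0.1471 × 0.9861 = 0.145 kg/m³.

0.145 kg/m³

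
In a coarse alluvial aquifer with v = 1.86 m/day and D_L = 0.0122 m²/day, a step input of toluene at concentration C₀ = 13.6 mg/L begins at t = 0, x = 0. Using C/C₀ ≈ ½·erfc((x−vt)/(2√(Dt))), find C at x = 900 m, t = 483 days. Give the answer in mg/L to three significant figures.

For a continuous step input, C/C₀ ≈ ½·erfc((x−vt)/(2√(Dt))).
vt = 1.86 × 483 = 898.38 m and 2√(Dt) = 2√(0.0122 × 483) = 4.855 m.
Argument (x−vt)/(2√(Dt)) = (900 − 898.38)/4.855 = 0.3337; ½·erfc(0.3337) = 0.3185.
C = 13.6 × 0.3185 = 4.33 mg/L.

4.33 mg/L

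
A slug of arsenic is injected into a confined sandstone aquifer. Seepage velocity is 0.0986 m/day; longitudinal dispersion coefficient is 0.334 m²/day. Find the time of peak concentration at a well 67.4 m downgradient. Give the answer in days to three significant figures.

For the 1D instantaneous-source solution, setting ∂C/∂t = 0 at fixed x gives v²t² + 2Dt − x² = 0, so t = (√(D² + v²x²) − D)/v².
√(D² + v²x²) = √(0.334² + 0.0986² × 67.4²) = 6.654; v² = 0.00972196.
t = (6.654 − 0.334)/0.00972196 = 650 days (vs. the pure-advection estimate x/v = 684 d).

650 days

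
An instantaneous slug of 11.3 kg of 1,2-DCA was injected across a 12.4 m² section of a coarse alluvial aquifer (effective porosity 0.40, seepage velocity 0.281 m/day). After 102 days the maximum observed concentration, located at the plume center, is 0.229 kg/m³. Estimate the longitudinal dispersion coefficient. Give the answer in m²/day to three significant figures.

0.0772 m²/day

At the plume center C_max = M/(n_e·A·√(4πDt)), so D = M²/(4πt·(n_e·A·C_max)²).
n_e·A·C_max = 0.40 × 12.4 × 0.229 = 1.136 kg/m.
D = 11.3²/(4π × 102 × 1.136²) = 0.0772 m²/day.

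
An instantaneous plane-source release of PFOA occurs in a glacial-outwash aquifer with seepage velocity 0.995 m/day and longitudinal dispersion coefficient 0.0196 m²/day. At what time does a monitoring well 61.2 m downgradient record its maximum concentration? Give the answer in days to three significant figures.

For the 1D instantaneous-source solution, setting ∂C/∂t = 0 at fixed x gives v²t² + 2Dt − x² = 0, so t = (√(D² + v²x²) − D)/v².
√(D² + v²x²) = √(0.0196² + 0.995² × 61.2²) = 60.89; v² = 0.990025.
t = (60.89 − 0.0196)/0.990025 = 61.5 days (vs. the pure-advection estimate x/v = 61.5 d).

61.5 days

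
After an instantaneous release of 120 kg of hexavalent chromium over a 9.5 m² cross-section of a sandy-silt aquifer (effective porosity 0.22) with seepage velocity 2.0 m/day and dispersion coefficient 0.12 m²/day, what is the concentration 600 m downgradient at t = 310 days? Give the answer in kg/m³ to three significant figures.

For an instantaneous plane source, C(x,t) = M/(n_e·A·√(4πDt)) · exp(−(x−vt)²/(4Dt)), with n_e·A the pore (flow) area.
Plume center vt = 2.0 × 310 = 620 m, so the well at 600 m is 20 m upgradient of the peak.
√(4πDt) = 21.62 m, giving peak height M/(n_e·A·√(4πDt)) = 120/(0.22 × 9.5 × 21.62) = 2.656 kg/m³.
(x−vt)²/(4Dt) = (-20)²/(4 × 0.12 × 310) = 2.688; exp(−2.688) = 0.06802.
C = 2.656 × 0.06802 = 0.181 kg/m³.

0.181 kg/m³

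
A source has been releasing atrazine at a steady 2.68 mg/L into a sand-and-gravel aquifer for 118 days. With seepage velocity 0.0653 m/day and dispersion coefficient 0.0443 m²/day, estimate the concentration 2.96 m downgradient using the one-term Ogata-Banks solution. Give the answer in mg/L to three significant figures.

For a continuous step input, C/C₀ ≈ ½·erfc((x−vt)/(2√(Dt))).
vt = 0.0653 × 118 = 7.7054 m and 2√(Dt) = 2√(0.0443 × 118) = 4.573 m.
Argument (x−vt)/(2√(Dt)) = (2.96 − 7.7054)/4.573 = -1.038; ½·erfc(-1.038) = 0.9289.
C = 2.68 × 0.9289 = 2.49 mg/L.

2.49 mg/L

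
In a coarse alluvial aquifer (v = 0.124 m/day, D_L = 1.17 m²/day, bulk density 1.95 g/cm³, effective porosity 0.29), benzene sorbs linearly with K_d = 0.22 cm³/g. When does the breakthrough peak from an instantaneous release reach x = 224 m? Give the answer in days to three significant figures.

4290 days

Retardation factor R = 1 + ρ_b·K_d/n = 1 + 1.95 × 0.22/0.29 = 2.479.
Sorption retards both mechanisms: v_R = v/R = 0.05002 m/day, D_R = D/R = 0.4720 m²/day.
Peak time from v_R²t² + 2D_R t − x² = 0: t = (√(D_R² + v_R²x²) − D_R)/v_R².
√(D_R² + v_R²x²) = √(0.4720² + 0.05002² × 224²) = 11.21; v_R² = 0.002502.
t = (11.21 − 0.4720)/0.002502 = 4290 days.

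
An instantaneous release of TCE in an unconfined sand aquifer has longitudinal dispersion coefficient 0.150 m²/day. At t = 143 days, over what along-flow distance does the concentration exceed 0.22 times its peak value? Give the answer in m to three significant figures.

The plume is Gaussian with σ = √(2Dt) = √(2 × 0.150 × 143) = 6.550 m.
C/C_peak = exp(−Δx²/(2σ²)) = 0.22 ⇒ Δx = σ·√(−2 ln 0.22) = 6.550 × 1.740 = 11.40 m.
Width = 2Δx = 22.8 m.

22.8 m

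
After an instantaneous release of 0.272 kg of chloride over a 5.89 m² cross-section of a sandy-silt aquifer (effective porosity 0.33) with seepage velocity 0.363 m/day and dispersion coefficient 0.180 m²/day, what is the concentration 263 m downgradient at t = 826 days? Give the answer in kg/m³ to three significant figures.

0.000331 kg/m³

For an instantaneous plane source, C(x,t) = M/(n_e·A·√(4πDt)) · exp(−(x−vt)²/(4Dt)), with n_e·A the pore (flow) area.
Plume center vt = 0.363 × 826 = 299.838 m, so the well at 263 m is 36.838 m upgradient of the peak.
√(4πDt) = 43.22 m, giving peak height M/(n_e·A·√(4πDt)) = 0.272/(0.33 × 5.89 × 43.22) = 0.003238 kg/m³.
(x−vt)²/(4Dt) = (-36.838)²/(4 × 0.180 × 826) = 2.282; exp(−2.282) = 0.1021.
C = 0.003238 × 0.1021 = 0.000331 kg/m³.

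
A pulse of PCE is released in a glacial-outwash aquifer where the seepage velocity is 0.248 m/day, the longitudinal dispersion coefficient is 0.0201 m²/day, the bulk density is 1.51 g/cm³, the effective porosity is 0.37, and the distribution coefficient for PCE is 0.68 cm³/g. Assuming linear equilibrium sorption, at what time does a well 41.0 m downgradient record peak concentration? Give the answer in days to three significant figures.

Retardation factor R = 1 + ρ_b·K_d/n = 1 + 1.51 × 0.68/0.37 = 3.775.
Sorption retards both mechanisms: v_R = v/R = 0.06570 m/day, D_R = D/R = 0.005325 m²/day.
Peak time from v_R²t² + 2D_R t − x² = 0: t = (√(D_R² + v_R²x²) − D_R)/v_R².
√(D_R² + v_R²x²) = √(0.005325² + 0.06570² × 41.0²) = 2.694; v_R² = 0.004316.
t = (2.694 − 0.005325)/0.004316 = 623 days.

623 days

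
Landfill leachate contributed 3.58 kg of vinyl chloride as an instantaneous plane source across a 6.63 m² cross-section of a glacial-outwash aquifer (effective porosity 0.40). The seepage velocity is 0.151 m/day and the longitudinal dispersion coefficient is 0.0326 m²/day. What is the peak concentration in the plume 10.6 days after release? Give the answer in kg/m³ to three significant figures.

0.648 kg/m³

The peak of an instantaneous 1D plume sits at x = vt; there the Gaussian factor is 1 and C_max = M/(n_e·A·√(4πDt)), where n_e·A is the pore area the mass is dissolved in.
√(4πDt) = √(4π × 0.0326 × 10.6) = 2.084 m, so C_max = 3.58/(0.40 × 6.63 × 2.084) = 0.648 kg/m³.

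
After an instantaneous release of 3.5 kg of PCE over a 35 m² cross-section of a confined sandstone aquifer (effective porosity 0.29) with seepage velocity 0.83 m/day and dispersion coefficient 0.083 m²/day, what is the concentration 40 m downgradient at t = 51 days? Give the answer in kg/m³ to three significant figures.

For an instantaneous plane source, C(x,t) = M/(n_e·A·√(4πDt)) · exp(−(x−vt)²/(4Dt)), with n_e·A the pore (flow) area.
Plume center vt = 0.83 × 51 = 42.33 m, so the well at 40 m is 2.33 m upgradient of the peak.
√(4πDt) = 7.293 m, giving peak height M/(n_e·A·√(4πDt)) = 3.5/(0.29 × 35 × 7.293) = 0.04728 kg/m³.
(x−vt)²/(4Dt) = (-2.33)²/(4 × 0.083 × 51) = 0.3206; exp(−0.3206) = 0.7257.
C = 0.04728 × 0.7257 = 0.0343 kg/m³.

0.0343 kg/m³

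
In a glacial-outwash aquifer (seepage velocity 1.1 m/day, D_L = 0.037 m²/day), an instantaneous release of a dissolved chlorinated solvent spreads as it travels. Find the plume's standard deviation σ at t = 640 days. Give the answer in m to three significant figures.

Dispersive spreading gives a Gaussian with σ² = 2Dt; advection only shifts the center.
σ = √(2 × 0.037 × 640) = 6.88 m.

6.88 m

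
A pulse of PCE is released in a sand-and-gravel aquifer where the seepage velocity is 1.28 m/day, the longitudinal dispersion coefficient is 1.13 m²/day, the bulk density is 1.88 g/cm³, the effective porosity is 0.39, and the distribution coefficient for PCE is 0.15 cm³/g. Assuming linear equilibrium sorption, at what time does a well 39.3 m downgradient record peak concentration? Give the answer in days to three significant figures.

51.7 days

Retardation factor R = 1 + ρ_b·K_d/n = 1 + 1.88 × 0.15/0.39 = 1.723.
Sorption retards both mechanisms: v_R = v/R = 0.7429 m/day, D_R = D/R = 0.6558 m²/day.
Peak time from v_R²t² + 2D_R t − x² = 0: t = (√(D_R² + v_R²x²) − D_R)/v_R².
√(D_R² + v_R²x²) = √(0.6558² + 0.7429² × 39.3²) = 29.20; v_R² = 0.5519.
t = (29.20 − 0.6558)/0.5519 = 51.7 days.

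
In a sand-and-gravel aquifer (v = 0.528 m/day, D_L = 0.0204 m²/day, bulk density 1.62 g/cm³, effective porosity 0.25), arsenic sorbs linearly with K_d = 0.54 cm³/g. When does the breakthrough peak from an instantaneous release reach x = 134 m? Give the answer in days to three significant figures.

1140 days

Retardation factor R = 1 + ρ_b·K_d/n = 1 + 1.62 × 0.54/0.25 = 4.499.
Sorption retards both mechanisms: v_R = v/R = 0.1174 m/day, D_R = D/R = 0.004534 m²/day.
Peak time from v_R²t² + 2D_R t − x² = 0: t = (√(D_R² + v_R²x²) − D_R)/v_R².
√(D_R² + v_R²x²) = √(0.004534² + 0.1174² × 134²) = 15.73; v_R² = 0.01378.
t = (15.73 − 0.004534)/0.01378 = 1140 days.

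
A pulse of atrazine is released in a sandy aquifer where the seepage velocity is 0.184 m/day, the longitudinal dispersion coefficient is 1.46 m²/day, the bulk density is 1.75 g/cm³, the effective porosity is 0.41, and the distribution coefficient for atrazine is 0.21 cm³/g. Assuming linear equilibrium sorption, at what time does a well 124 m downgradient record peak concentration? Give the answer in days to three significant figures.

1200 days

Retardation factor R = 1 + ρ_b·K_d/n = 1 + 1.75 × 0.21/0.41 = 1.896.
Sorption retards both mechanisms: v_R = v/R = 0.09705 m/day, D_R = D/R = 0.7700 m²/day.
Peak time from v_R²t² + 2D_R t − x² = 0: t = (√(D_R² + v_R²x²) − D_R)/v_R².
√(D_R² + v_R²x²) = √(0.7700² + 0.09705² × 124²) = 12.06; v_R² = 0.009419.
t = (12.06 − 0.7700)/0.009419 = 1200 days.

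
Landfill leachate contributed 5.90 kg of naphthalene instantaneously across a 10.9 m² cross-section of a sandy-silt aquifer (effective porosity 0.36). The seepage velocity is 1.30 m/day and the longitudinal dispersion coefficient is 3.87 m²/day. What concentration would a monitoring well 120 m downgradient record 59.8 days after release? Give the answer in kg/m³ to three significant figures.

0.00405 kg/m³

For an instantaneous plane source, C(x,t) = M/(n_e·A·√(4πDt)) · exp(−(x−vt)²/(4Dt)), with n_e·A the pore (flow) area.
Plume center vt = 1.30 × 59.8 = 77.74 m, so the well at 120 m is 42.26 m downgradient of the peak.
√(4πDt) = 53.93 m, giving peak height M/(n_e·A·√(4πDt)) = 5.90/(0.36 × 10.9 × 53.93) = 0.02788 kg/m³.
(x−vt)²/(4Dt) = (42.26)²/(4 × 3.87 × 59.8) = 1.929; exp(−1.929) = 0.1453.
C = 0.02788 × 0.1453 = 0.00405 kg/m³.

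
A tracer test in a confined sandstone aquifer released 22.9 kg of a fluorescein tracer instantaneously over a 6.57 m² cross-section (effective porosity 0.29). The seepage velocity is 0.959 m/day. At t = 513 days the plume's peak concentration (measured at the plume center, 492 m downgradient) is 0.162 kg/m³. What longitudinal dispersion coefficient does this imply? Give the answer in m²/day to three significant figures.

At the plume center C_max = M/(n_e·A·√(4πDt)), so D = M²/(4πt·(n_e·A·C_max)²).
n_e·A·C_max = 0.29 × 6.57 × 0.162 = 0.3087 kg/m.
D = 22.9²/(4π × 513 × 0.3087²) = 0.854 m²/day.

0.854 m²/day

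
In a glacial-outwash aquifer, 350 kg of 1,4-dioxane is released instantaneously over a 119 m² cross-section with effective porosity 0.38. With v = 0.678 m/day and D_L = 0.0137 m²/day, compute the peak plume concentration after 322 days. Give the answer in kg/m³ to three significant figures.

The peak of an instantaneous 1D plume sits at x = vt; there the Gaussian factor is 1 and C_max = M/(n_e·A·√(4πDt)), where n_e·A is the pore area the mass is dissolved in.
√(4πDt) = √(4π × 0.0137 × 322) = 7.445 m, so C_max = 350/(0.38 × 119 × 7.445) = 1.04 kg/m³.

1.04 kg/m³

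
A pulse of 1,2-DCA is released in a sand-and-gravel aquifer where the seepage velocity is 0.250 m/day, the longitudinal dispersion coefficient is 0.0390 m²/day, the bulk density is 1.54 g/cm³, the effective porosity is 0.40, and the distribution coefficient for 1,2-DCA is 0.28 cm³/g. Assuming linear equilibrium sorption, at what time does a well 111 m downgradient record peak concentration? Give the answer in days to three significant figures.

Retardation factor R = 1 + ρ_b·K_d/n = 1 + 1.54 × 0.28/0.40 = 2.078.
Sorption retards both mechanisms: v_R = v/R = 0.1203 m/day, D_R = D/R = 0.01877 m²/day.
Peak time from v_R²t² + 2D_R t − x² = 0: t = (√(D_R² + v_R²x²) − D_R)/v_R².
√(D_R² + v_R²x²) = √(0.01877² + 0.1203² × 111²) = 13.35; v_R² = 0.01447.
t = (13.35 − 0.01877)/0.01447 = 921 days.

921 days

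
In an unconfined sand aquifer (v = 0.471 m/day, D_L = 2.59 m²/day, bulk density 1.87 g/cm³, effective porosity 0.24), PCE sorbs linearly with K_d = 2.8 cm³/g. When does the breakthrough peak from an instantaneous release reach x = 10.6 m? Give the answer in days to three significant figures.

312 days

Retardation factor R = 1 + ρ_b·K_d/n = 1 + 1.87 × 2.8/0.24 = 22.82.
Sorption retards both mechanisms: v_R = v/R = 0.02064 m/day, D_R = D/R = 0.1135 m²/day.
Peak time from v_R²t² + 2D_R t − x² = 0: t = (√(D_R² + v_R²x²) − D_R)/v_R².
√(D_R² + v_R²x²) = √(0.1135² + 0.02064² × 10.6²) = 0.2465; v_R² = 0.0004260.
t = (0.2465 − 0.1135)/0.0004260 = 312 days.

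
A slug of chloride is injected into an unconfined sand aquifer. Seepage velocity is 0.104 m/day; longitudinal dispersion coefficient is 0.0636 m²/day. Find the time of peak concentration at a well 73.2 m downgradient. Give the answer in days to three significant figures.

698 days

For the 1D instantaneous-source solution, setting ∂C/∂t = 0 at fixed x gives v²t² + 2Dt − x² = 0, so t = (√(D² + v²x²) − D)/v².
√(D² + v²x²) = √(0.0636² + 0.104² × 73.2²) = 7.613; v² = 0.010816.
t = (7.613 − 0.0636)/0.010816 = 698 days (vs. the pure-advection estimate x/v = 704 d).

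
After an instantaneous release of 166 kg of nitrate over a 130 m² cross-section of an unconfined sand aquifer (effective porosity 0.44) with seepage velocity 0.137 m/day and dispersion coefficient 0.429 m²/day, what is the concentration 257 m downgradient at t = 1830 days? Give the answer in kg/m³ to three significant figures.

0.0289 kg/m³

For an instantaneous plane source, C(x,t) = M/(n_e·A·√(4πDt)) · exp(−(x−vt)²/(4Dt)), with n_e·A the pore (flow) area.
Plume center vt = 0.137 × 1830 = 250.71 m, so the well at 257 m is 6.29 m downgradient of the peak.
√(4πDt) = 99.33 m, giving peak height M/(n_e·A·√(4πDt)) = 166/(0.44 × 130 × 99.33) = 0.02922 kg/m³.
(x−vt)²/(4Dt) = (6.29)²/(4 × 0.429 × 1830) = 0.01260; exp(−0.01260) = 0.9875.
C = 0.02922 × 0.9875 = 0.0289 kg/m³.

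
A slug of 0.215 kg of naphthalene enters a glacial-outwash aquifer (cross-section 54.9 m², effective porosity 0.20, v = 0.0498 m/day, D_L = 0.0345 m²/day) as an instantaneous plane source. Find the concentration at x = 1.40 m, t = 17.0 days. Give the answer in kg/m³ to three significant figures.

For an instantaneous plane source, C(x,t) = M/(n_e·A·√(4πDt)) · exp(−(x−vt)²/(4Dt)), with n_e·A the pore (flow) area.
Plume center vt = 0.0498 × 17.0 = 0.8466 m, so the well at 1.40 m is 0.5534 m downgradient of the peak.
√(4πDt) = 2.715 m, giving peak height M/(n_e·A·√(4πDt)) = 0.215/(0.20 × 54.9 × 2.715) = 0.007212 kg/m³.
(x−vt)²/(4Dt) = (0.5534)²/(4 × 0.0345 × 17.0) = 0.1305; exp(−0.1305) = 0.8777.
C = 0.007212 × 0.8777 = 0.00633 kg/m³.

0.00633 kg/m³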